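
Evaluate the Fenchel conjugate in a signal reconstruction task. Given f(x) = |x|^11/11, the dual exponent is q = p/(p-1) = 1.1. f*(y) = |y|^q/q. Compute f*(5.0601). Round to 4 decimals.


The conjugate exponent q satisfies 1/p + 1/q = 1.
p = 11, so q = 11/(11 - 1) = 1.1
|y|^q = 5.0601^1.1 = 5.9508
f*(5.0601) = 5.9508 / 1.1 = 5.4098


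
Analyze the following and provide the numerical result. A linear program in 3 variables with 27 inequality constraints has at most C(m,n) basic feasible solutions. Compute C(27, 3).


Each vertex corresponds to some choice of n active constraints out of m, so the number of vertices is at most C(m, n) = m! / (n!(m-n)!).
m = 27, n = 3
Numerator: 27 * 26 * 25
Denominator: 3! = 6
C(27, 3) = 2925


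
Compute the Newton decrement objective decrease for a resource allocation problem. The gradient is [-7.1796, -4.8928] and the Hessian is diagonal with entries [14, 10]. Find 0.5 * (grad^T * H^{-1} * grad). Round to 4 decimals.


Step 1: H is diagonal, so H^(-1) * g = [-0.5128, -0.4893].
Step 2: g^T H^(-1) g = sum_i g_i^2 / H_ii
  = (-7.1796)^2/14 + (-4.8928)^2/10
  = 3.6819 + 2.3939 = 6.0759
Step 3: Objective decrease = 0.5 * g^T H^(-1) g = 3.0379


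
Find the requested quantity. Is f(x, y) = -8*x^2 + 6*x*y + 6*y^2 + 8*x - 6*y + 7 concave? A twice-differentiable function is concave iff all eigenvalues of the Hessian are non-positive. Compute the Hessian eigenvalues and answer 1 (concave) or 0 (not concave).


The Hessian of f(x,y) = -8*x^2 + 6*x*y + 6*y^2 + 8*x - 6*y + 7 is:
H = [[-16, 6], [6, 12]]
Trace = -16 + 12 = -4
Determinant = -16*12 - (6)^2 = -228
Discriminant = (-4)^2 - 4*-228 = 928.0
Eigenvalues: lambda_1 = -17.2315, lambda_2 = 13.2315
The function is not concave.

0


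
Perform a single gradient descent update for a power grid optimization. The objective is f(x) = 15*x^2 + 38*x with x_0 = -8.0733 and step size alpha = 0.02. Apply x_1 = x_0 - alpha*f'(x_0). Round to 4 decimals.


We compute the gradient at x_0 and apply the update.
f'(x) = 30*x + 38
f'(-8.0733) = 30*-8.0733 + 38 = -204.199
x_1 = -8.0733 - 0.02*-204.199 = -3.9893


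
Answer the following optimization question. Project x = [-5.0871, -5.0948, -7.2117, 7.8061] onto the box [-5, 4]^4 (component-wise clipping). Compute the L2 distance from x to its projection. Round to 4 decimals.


Project each component onto [-5, 4].
clip(-5.0871) = -5.0, clip(-5.0948) = -5.0, clip(-7.2117) = -5.0, clip(7.8061) = 4.0
Projection = [-5.0, -5.0, -5.0, 4.0]
Squared diffs: [0.0076, 0.009, 4.8916, 14.4864]
Distance = sqrt(19.3946) = 4.4039


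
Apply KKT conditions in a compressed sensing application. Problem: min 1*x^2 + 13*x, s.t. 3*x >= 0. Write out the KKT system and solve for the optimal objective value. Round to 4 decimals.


Step 1: Try lambda = 0 (constraint inactive).
x_unc = -13/(2*1) = -6.5
Check: 3*-6.5 = -19.5 < 0 -- violated!
Step 2: Constraint must be active: 3*x = 0
x* = 0/3 = 0.0
lambda = (2*1*0.0 + 13)/3 = 4.3333
Step 3: Compute optimal value.
f(x*) = 1*0.0^2 + 13*0.0 = 0.0


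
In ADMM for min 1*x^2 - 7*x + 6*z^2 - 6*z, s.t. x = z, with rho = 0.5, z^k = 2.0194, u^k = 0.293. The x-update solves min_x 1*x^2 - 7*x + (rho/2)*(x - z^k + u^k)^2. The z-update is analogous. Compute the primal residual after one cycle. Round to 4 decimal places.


ADMM iteration with rho = 0.5, z^k = 2.0194, u^k = 0.293
Step 1: x-update.
Minimize 1*x^2 - 7*x + (0.5/2)*(x - 2.0194 + 0.293)^2
FOC: (2*1 + 0.5)*x = 7 + 0.5*(2.0194 - 0.293)
x^{k+1} = 3.1453
Step 2: z-update.
Minimize 6*z^2 - 6*z + (0.5/2)*(3.1453 - z + 0.293)^2
FOC: (2*6 + 0.5)*z = 6 + 0.5*(3.1453 + 0.293)
z^{k+1} = 0.6175
Step 3: u-update.
u^{k+1} = 0.293 + 3.1453 - 0.6175 = 2.8207
Step 4: Primal residual = |3.1453 - 0.6175| = 2.5277


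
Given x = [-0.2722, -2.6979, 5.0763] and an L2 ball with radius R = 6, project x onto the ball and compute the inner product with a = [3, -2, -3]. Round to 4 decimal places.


Step 1: Compute ||x|| (intermediates to 6 decimals).
||x|| = sqrt((-0.2722)^2 + (-2.6979)^2 + 5.0763^2) = 5.755135
Step 2: Project.
Since ||x|| <= R, proj = x (no scaling needed).
proj(x) = [-0.2722, -2.6979, 5.0763]
Step 3: Dot product.
a^T * proj(x) = 3*(-0.2722) - 2*(-2.6979) - 3*5.0763 = -10.6497


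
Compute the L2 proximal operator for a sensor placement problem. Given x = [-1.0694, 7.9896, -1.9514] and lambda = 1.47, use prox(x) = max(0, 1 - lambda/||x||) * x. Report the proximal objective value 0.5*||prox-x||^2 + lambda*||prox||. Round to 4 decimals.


Step 1: Compute ||x||.
||x|| = 8.2937
Step 2: Compute scaling factor.
scale = max(0, 1 - 1.47/8.2937) = 0.8228
Step 3: prox(x) = [-0.8799, 6.5735, -1.6055]
||prox(x)|| = 6.8237
Step 4: Proximal objective.
0.5*||prox-x||^2 = 1.0805
lambda*||prox|| = 10.0308
Total = 11.1113


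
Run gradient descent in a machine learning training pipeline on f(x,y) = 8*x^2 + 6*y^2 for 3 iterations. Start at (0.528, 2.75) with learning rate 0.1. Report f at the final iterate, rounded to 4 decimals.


Gradient descent on f(x,y) = 8*x^2 + 6*y^2.
Starting point: (0.528, 2.75), alpha = 0.1
Step 1: grad_x = 2*8*0.528 = 8.448, grad_y = 2*6*2.75 = 33.0
  x_1 = 0.528 - 0.1*8.448 = -0.3168
  y_1 = 2.75 - 0.1*33.0 = -0.55
Step 2: grad_x = 2*8*-0.3168 = -5.0688, grad_y = 2*6*-0.55 = -6.6
  x_2 = -0.3168 - 0.1*-5.0688 = 0.1901
  y_2 = -0.55 - 0.1*-6.6 = 0.11
Step 3: grad_x = 2*8*0.1901 = 3.0413, grad_y = 2*6*0.11 = 1.32
  x_3 = 0.1901 - 0.1*3.0413 = -0.114
  y_3 = 0.11 - 0.1*1.32 = -0.022
f(-0.114, -0.022) = 8*(-0.114)^2 + 6*(-0.022)^2 = 0.107


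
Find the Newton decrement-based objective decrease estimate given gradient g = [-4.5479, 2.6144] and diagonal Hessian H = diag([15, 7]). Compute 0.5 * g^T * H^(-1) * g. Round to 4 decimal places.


Step 1: H is diagonal, so H^(-1) * g = [-0.3032, 0.3735].
Step 2: g^T H^(-1) g = sum_i g_i^2 / H_ii
  = (-4.5479)^2/15 + (2.6144)^2/7
  = 1.3789 + 0.9764 = 2.3553
Step 3: Objective decrease = 0.5 * g^T H^(-1) g = 1.1777


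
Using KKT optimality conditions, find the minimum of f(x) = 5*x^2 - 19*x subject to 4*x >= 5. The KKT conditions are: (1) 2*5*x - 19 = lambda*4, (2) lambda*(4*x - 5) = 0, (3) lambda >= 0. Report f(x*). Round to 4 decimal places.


Step 1: Try lambda = 0 (constraint inactive).
Stationarity: 2*5*x - 19 = 0
x* = 19/(2*5) = 1.9
Check constraint: 4*1.9 = 7.6 >= 5 -- satisfied.
Step 2: Compute optimal value.
f(x*) = 5*1.9^2 - 19*1.9 = -18.05


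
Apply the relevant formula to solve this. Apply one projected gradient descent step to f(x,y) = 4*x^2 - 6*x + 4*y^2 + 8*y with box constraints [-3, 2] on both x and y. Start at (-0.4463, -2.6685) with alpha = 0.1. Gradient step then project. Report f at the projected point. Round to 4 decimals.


Step 1: Compute gradient at (-0.4463, -2.6685).
grad_x = 2*4*-0.4463 - 6 = -9.5704
grad_y = 2*4*-2.6685 + 8 = -13.348
Step 2: Gradient step.
x_raw = -0.4463 - 0.1*-9.5704 = 0.5107
y_raw = -2.6685 - 0.1*-13.348 = -1.3337
Step 3: Project onto [-3, 2].
x_proj = clip(0.5107) = 0.5107
y_proj = clip(-1.3337) = -1.3337
Step 4: Evaluate f.
f(0.5107, -1.3337) = -5.5756


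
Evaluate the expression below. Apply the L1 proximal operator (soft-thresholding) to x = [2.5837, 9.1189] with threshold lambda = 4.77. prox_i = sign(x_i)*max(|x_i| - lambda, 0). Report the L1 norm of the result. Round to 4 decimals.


Soft-thresholding with lambda = 4.77:
prox(2.5837) = sign(2.5837)*max(|2.5837| - 4.77, 0) = 0.0
prox(9.1189) = sign(9.1189)*max(|9.1189| - 4.77, 0) = 4.3489
prox(x) = [0.0, 4.3489]
||prox(x)||_1 = 0.0 + 4.3489 = 4.3489


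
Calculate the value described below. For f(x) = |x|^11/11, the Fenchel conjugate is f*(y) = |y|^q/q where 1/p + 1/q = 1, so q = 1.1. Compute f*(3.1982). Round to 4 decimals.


The conjugate exponent q satisfies 1/p + 1/q = 1.
p = 11, so q = 11/(11 - 1) = 1.1
|y|^q = 3.1982^1.1 = 3.5925
f*(3.1982) = 3.5925 / 1.1 = 3.2659


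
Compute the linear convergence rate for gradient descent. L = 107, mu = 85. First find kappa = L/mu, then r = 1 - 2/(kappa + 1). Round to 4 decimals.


Step 1: Compute the condition number.
kappa = L/mu = 107/85 = 1.2588
Step 2: Compute the convergence rate.
r = 1 - 2/(kappa + 1) = 1 - 2*mu/(L + mu) = (L - mu)/(L + mu) = 22/192 = 0.1146


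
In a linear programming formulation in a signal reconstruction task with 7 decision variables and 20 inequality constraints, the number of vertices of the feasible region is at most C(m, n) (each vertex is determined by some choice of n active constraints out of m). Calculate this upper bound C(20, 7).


Each vertex corresponds to some choice of n active constraints out of m, so the number of vertices is at most C(m, n) = m! / (n!(m-n)!).
m = 20, n = 7
Numerator: 20 * 19 * 18 * 17 * 16 * 15 * 14
Denominator: 7! = 5040
C(20, 7) = 77520


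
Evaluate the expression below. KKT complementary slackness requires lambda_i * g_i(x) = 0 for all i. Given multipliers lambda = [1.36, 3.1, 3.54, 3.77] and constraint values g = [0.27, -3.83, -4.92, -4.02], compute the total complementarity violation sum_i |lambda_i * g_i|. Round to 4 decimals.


KKT complementary slackness check:
lambda_1 * g_1 = 1.36 * 0.27 = 0.3672
lambda_2 * g_2 = 3.1 * -3.83 = -11.873
lambda_3 * g_3 = 3.54 * -4.92 = -17.4168
lambda_4 * g_4 = 3.77 * -4.02 = -15.1554
Total violation = 0.3672 + 11.873 + 17.4168 + 15.1554 = 44.8124


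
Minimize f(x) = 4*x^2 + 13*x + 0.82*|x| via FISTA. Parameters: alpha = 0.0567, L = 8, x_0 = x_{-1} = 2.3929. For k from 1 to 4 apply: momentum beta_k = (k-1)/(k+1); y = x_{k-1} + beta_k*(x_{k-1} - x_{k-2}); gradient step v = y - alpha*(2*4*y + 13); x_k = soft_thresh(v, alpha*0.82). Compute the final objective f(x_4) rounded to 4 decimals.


FISTA on f(x) = 4*x^2 + 13*x + 0.82*|x|
L = 8, alpha = 0.0567
Iteration 1: beta = 0.0, y = 2.3929 + 0.0*(2.3929 - 2.3929) = 2.3929
  grad(y) = 32.1432, v = y - alpha*grad = 0.5704
  prox(v) = soft_thresh(0.5704, 0.0465) = 0.5239
Iteration 2: beta = 0.3333, y = 0.5239 + 0.3333*(0.5239 - 2.3929) = -0.0991
  grad(y) = 12.2071, v = y - alpha*grad = -0.7913
  prox(v) = soft_thresh(-0.7913, 0.0465) = -0.7448
Iteration 3: beta = 0.5, y = -0.7448 + 0.5*(-0.7448 - 0.5239) = -1.3791
  grad(y) = 1.9673, v = y - alpha*grad = -1.4906
  prox(v) = soft_thresh(-1.4906, 0.0465) = -1.4441
Iteration 4: beta = 0.6, y = -1.4441 + 0.6*(-1.4441 + 0.7448) = -1.8638
  grad(y) = -1.9101, v = y - alpha*grad = -1.7555
  prox(v) = soft_thresh(-1.7555, 0.0465) = -1.709
f(x_4) = 4*(-1.709)^2 + 13*(-1.709) + 0.82*|-1.709| = -9.1329


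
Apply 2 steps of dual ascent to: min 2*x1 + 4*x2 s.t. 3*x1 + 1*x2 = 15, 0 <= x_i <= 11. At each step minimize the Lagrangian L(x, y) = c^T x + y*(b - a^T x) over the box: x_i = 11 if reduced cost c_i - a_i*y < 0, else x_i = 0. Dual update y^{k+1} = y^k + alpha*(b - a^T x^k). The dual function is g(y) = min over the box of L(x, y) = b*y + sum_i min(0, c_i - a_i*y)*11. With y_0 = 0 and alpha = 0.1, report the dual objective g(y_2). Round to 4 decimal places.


Dual ascent for LP: min 2*x1 + 4*x2, 3*x1 + 1*x2 = 15, 0 <= x_i <= 11
Step 1: y^k = 0.0, reduced costs: (2.0, 4.0)
  x^k = (0.0, 0.0), subgradient = b - a^T x = 15.0
  y^{k+1} = 0.0 + 0.1*15.0 = 1.5
Step 2: y^k = 1.5, reduced costs: (-2.5, 2.5)
  x^k = (11.0, 0.0), subgradient = b - a^T x = -18.0
  y^{k+1} = 1.5 + 0.1*-18.0 = -0.3
Dual objective at y_2 = -0.3: reduced costs (2.9, 4.3), box minimizer x = (0.0, 0.0)
g(y_2) = b*y + (c1 - a1*y)*x1 + (c2 - a2*y)*x2 = 15*(-0.3) + 2.9*0.0 + 4.3*0.0 = -4.5 + 0.0 + 0.0 = -4.5


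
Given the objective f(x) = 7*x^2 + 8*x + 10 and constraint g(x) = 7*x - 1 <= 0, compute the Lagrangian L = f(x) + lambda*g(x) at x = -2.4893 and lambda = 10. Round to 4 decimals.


Step 1: Evaluate f(x).
f(-2.4893) = 7*(-2.4893)^2 + 8*(-2.4893) + 10 = 33.4619
Step 2: Evaluate g(x).
g(-2.4893) = 7*-2.4893 - 1 = -18.4251
Step 3: Compute Lagrangian.
L = 33.4619 + 10*-18.4251 = -150.7891


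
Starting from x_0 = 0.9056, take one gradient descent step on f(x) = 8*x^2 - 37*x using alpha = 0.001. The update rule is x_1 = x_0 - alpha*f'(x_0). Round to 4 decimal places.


We compute the gradient at x_0 and apply the update.
f'(x) = 16*x - 37
f'(0.9056) = 16*0.9056 - 37 = -22.5104
x_1 = 0.9056 - 0.001*-22.5104 = 0.9281


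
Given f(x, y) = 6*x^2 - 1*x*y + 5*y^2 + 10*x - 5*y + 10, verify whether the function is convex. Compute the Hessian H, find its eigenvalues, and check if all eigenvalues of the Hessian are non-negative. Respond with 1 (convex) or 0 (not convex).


The Hessian of f(x,y) = 6*x^2 - 1*x*y + 5*y^2 + 10*x - 5*y + 10 is:
H = [[12, -1], [-1, 10]]
Trace = 12 + 10 = 22
Determinant = 12*10 - (-1)^2 = 119
Discriminant = (22)^2 - 4*119 = 8.0
Eigenvalues: lambda_1 = 9.5858, lambda_2 = 12.4142
The function is convex.

1


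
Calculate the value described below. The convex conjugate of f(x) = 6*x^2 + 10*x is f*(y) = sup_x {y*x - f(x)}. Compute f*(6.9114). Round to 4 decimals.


f*(y) = sup_x {y*x - a*x^2 - b*x} = sup_x {(y-b)*x - a*x^2}
FOC: (y - b) - 2a*x = 0 => x* = (y - b)/(2a)
x* = (6.9114 - 10)/(2*6) = -0.2574
f*(6.9114) = (y-b)^2/(4a) = (6.9114 - 10)^2/(4*6)
= 9.5394/24 = 0.3975


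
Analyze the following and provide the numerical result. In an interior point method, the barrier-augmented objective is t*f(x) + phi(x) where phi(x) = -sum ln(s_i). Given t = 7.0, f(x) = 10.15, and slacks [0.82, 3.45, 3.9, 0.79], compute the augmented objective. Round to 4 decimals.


Step 1: Compute log-barrier.
ln values: [-0.1985, 1.2384, 1.361, -0.2357]
phi = -(-0.1985 + 1.2384 + 1.361 - 0.2357) = -2.1652
Step 2: Compute augmented objective.
t*f(x) = 7.0*10.15 = 71.05
Total = 71.05 - 2.1652 = 68.8848


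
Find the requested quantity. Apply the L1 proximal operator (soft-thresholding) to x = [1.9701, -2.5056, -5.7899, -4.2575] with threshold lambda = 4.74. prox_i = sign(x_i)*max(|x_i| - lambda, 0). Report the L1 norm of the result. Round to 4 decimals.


Soft-thresholding with lambda = 4.74:
prox(1.9701) = sign(1.9701)*max(|1.9701| - 4.74, 0) = 0.0
prox(-2.5056) = sign(-2.5056)*max(|-2.5056| - 4.74, 0) = 0.0
prox(-5.7899) = sign(-5.7899)*max(|-5.7899| - 4.74, 0) = -1.0499
prox(-4.2575) = sign(-4.2575)*max(|-4.2575| - 4.74, 0) = 0.0
prox(x) = [0.0, 0.0, -1.0499, 0.0]
||prox(x)||_1 = 0.0 + 0.0 + 1.0499 + 0.0 = 1.0499


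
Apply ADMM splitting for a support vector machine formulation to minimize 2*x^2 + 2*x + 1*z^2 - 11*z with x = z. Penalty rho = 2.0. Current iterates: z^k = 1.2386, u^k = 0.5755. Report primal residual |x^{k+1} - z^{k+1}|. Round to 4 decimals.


ADMM iteration with rho = 2.0, z^k = 1.2386, u^k = 0.5755
Step 1: x-update.
Minimize 2*x^2 + 2*x + (2.0/2)*(x - 1.2386 + 0.5755)^2
FOC: (2*2 + 2.0)*x = -2 + 2.0*(1.2386 - 0.5755)
x^{k+1} = -0.1123
Step 2: z-update.
Minimize 1*z^2 - 11*z + (2.0/2)*(-0.1123 - z + 0.5755)^2
FOC: (2*1 + 2.0)*z = 11 + 2.0*(-0.1123 + 0.5755)
z^{k+1} = 2.9816
Step 3: u-update.
u^{k+1} = 0.5755 - 0.1123 - 2.9816 = -2.5184
Step 4: Primal residual = |-0.1123 - 2.9816| = 3.0939


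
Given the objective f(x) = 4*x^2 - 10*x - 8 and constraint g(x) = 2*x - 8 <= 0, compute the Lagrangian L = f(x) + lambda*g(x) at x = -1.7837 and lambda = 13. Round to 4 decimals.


Step 1: Evaluate f(x).
f(-1.7837) = 4*(-1.7837)^2 - 10*(-1.7837) - 8 = 22.5633
Step 2: Evaluate g(x).
g(-1.7837) = 2*-1.7837 - 8 = -11.5674
Step 3: Compute Lagrangian.
L = 22.5633 + 13*-11.5674 = -127.8129


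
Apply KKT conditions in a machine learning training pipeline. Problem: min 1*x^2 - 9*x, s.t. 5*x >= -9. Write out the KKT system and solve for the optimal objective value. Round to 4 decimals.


Step 1: Try lambda = 0 (constraint inactive).
Stationarity: 2*1*x - 9 = 0
x* = 9/(2*1) = 4.5
Check constraint: 5*4.5 = 22.5 >= -9 -- satisfied.
Step 2: Compute optimal value.
f(x*) = 1*4.5^2 - 9*4.5 = -20.25


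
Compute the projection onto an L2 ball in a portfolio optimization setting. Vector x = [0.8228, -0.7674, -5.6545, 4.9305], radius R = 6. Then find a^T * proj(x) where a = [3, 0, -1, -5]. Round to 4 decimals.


Step 1: Compute ||x|| (intermediates to 6 decimals).
||x|| = sqrt(0.8228^2 + (-0.7674)^2 + (-5.6545)^2 + 4.9305^2) = 7.586113
Step 2: Project.
Since ||x|| > R, scale = R/||x|| = 6/7.586113 = 0.790919, proj(x) = scale * x
proj(x) = [0.650768, -0.606951, -4.472251, 3.899626]
Step 3: Dot product.
a^T * proj(x) = 3*0.650768 + 0*(-0.606951) - 1*(-4.472251) - 5*3.899626 = -13.0736


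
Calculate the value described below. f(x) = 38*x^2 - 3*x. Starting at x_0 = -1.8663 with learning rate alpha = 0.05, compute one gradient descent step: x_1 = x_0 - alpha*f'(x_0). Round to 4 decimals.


We compute the gradient at x_0 and apply the update.
f'(x) = 76*x - 3
f'(-1.8663) = 76*-1.8663 - 3 = -144.8388
x_1 = -1.8663 - 0.05*-144.8388 = 5.3756


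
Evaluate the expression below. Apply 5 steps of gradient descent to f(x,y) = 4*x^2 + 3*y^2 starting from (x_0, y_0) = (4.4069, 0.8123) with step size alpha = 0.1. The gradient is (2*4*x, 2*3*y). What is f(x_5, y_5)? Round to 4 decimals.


Gradient descent on f(x,y) = 4*x^2 + 3*y^2.
Starting point: (4.4069, 0.8123), alpha = 0.1
Step 1: grad_x = 2*4*4.4069 = 35.2552, grad_y = 2*3*0.8123 = 4.8738
  x_1 = 4.4069 - 0.1*35.2552 = 0.8814
  y_1 = 0.8123 - 0.1*4.8738 = 0.3249
Step 2: grad_x = 2*4*0.8814 = 7.051, grad_y = 2*3*0.3249 = 1.9495
  x_2 = 0.8814 - 0.1*7.051 = 0.1763
  y_2 = 0.3249 - 0.1*1.9495 = 0.13
Step 3: grad_x = 2*4*0.1763 = 1.4102, grad_y = 2*3*0.13 = 0.7798
  x_3 = 0.1763 - 0.1*1.4102 = 0.0353
  y_3 = 0.13 - 0.1*0.7798 = 0.052
Step 4: grad_x = 2*4*0.0353 = 0.282, grad_y = 2*3*0.052 = 0.3119
  x_4 = 0.0353 - 0.1*0.282 = 0.0071
  y_4 = 0.052 - 0.1*0.3119 = 0.0208
Step 5: grad_x = 2*4*0.0071 = 0.0564, grad_y = 2*3*0.0208 = 0.1248
  x_5 = 0.0071 - 0.1*0.0564 = 0.0014
  y_5 = 0.0208 - 0.1*0.1248 = 0.0083
f(0.0014, 0.0083) = 4*0.0014^2 + 3*0.0083^2 = 0.0002


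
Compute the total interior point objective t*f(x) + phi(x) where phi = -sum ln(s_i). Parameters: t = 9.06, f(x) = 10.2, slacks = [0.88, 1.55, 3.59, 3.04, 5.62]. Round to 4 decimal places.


Step 1: Compute log-barrier.
ln values: [-0.1278, 0.4383, 1.2782, 1.1119, 1.7263]
phi = -(-0.1278 + 0.4383 + 1.2782 + 1.1119 + 1.7263) = -4.4268
Step 2: Compute augmented objective.
t*f(x) = 9.06*10.2 = 92.412
Total = 92.412 - 4.4268 = 87.9852


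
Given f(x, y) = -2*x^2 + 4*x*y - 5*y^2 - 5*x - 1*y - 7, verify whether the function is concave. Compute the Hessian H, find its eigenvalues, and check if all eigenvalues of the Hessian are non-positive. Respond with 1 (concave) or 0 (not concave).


The Hessian of f(x,y) = -2*x^2 + 4*x*y - 5*y^2 - 5*x - 1*y - 7 is:
H = [[-4, 4], [4, -10]]
Trace = -4 - 10 = -14
Determinant = -4*-10 - (4)^2 = 24
Discriminant = (-14)^2 - 4*24 = 100.0
Eigenvalues: lambda_1 = -12.0, lambda_2 = -2.0
The function is concave.

1


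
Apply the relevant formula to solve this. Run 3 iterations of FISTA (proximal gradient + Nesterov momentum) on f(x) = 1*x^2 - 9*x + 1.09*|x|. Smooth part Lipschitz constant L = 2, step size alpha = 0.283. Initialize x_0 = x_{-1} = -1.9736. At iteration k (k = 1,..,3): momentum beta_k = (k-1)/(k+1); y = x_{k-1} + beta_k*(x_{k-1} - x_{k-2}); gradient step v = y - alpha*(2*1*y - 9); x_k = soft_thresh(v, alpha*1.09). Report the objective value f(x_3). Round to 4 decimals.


FISTA on f(x) = 1*x^2 - 9*x + 1.09*|x|
L = 2, alpha = 0.283
Iteration 1: beta = 0.0, y = -1.9736 + 0.0*(-1.9736 + 1.9736) = -1.9736
  grad(y) = -12.9472, v = y - alpha*grad = 1.6905
  prox(v) = soft_thresh(1.6905, 0.3085) = 1.382
Iteration 2: beta = 0.3333, y = 1.382 + 0.3333*(1.382 + 1.9736) = 2.5005
  grad(y) = -3.999, v = y - alpha*grad = 3.6322
  prox(v) = soft_thresh(3.6322, 0.3085) = 3.3238
Iteration 3: beta = 0.5, y = 3.3238 + 0.5*(3.3238 - 1.382) = 4.2946
  grad(y) = -0.4107, v = y - alpha*grad = 4.4109
  prox(v) = soft_thresh(4.4109, 0.3085) = 4.1024
f(x_3) = 1*4.1024^2 - 9*4.1024 + 1.09*|4.1024| = -15.6203


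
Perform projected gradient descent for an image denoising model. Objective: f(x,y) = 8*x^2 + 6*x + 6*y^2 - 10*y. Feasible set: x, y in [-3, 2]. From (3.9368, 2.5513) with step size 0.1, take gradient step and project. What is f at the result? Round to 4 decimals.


Step 1: Compute gradient at (3.9368, 2.5513).
grad_x = 2*8*3.9368 + 6 = 68.9888
grad_y = 2*6*2.5513 - 10 = 20.6156
Step 2: Gradient step.
x_raw = 3.9368 - 0.1*68.9888 = -2.9621
y_raw = 2.5513 - 0.1*20.6156 = 0.4897
Step 3: Project onto [-3, 2].
x_proj = clip(-2.9621) = -2.9621
y_proj = clip(0.4897) = 0.4897
Step 4: Evaluate f.
f(-2.9621, 0.4897) = 48.9605


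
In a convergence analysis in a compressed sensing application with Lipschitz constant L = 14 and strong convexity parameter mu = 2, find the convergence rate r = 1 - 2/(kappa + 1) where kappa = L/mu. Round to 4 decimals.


Step 1: Compute the condition number.
kappa = L/mu = 14/2 = 7.0
Step 2: Compute the convergence rate.
r = 1 - 2/(kappa + 1) = 1 - 2*mu/(L + mu) = (L - mu)/(L + mu) = 12/16 = 0.75


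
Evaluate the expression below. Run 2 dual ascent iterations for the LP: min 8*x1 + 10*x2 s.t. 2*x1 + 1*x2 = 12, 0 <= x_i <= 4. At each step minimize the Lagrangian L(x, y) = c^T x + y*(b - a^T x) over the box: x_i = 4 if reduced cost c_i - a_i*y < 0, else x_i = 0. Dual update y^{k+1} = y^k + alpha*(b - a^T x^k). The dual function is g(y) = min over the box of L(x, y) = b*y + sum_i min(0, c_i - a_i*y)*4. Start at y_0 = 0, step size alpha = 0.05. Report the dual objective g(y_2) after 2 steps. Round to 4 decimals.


Dual ascent for LP: min 8*x1 + 10*x2, 2*x1 + 1*x2 = 12, 0 <= x_i <= 4
Step 1: y^k = 0.0, reduced costs: (8.0, 10.0)
  x^k = (0.0, 0.0), subgradient = b - a^T x = 12.0
  y^{k+1} = 0.0 + 0.05*12.0 = 0.6
Step 2: y^k = 0.6, reduced costs: (6.8, 9.4)
  x^k = (0.0, 0.0), subgradient = b - a^T x = 12.0
  y^{k+1} = 0.6 + 0.05*12.0 = 1.2
Dual objective at y_2 = 1.2: reduced costs (5.6, 8.8), box minimizer x = (0.0, 0.0)
g(y_2) = b*y + (c1 - a1*y)*x1 + (c2 - a2*y)*x2 = 12*1.2 + 5.6*0.0 + 8.8*0.0 = 14.4 + 0.0 + 0.0 = 14.4


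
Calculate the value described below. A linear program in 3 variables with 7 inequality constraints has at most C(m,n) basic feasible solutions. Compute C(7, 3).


Each vertex corresponds to some choice of n active constraints out of m, so the number of vertices is at most C(m, n) = m! / (n!(m-n)!).
m = 7, n = 3
Numerator: 7 * 6 * 5
Denominator: 3! = 6
C(7, 3) = 35


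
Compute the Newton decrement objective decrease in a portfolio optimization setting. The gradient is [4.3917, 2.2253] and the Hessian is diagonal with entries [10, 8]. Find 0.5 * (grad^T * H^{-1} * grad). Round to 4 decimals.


Step 1: H is diagonal, so H^(-1) * g = [0.4392, 0.2782].
Step 2: g^T H^(-1) g = sum_i g_i^2 / H_ii
  = (4.3917)^2/10 + (2.2253)^2/8
  = 1.9287 + 0.619 = 2.5477
Step 3: Objective decrease = 0.5 * g^T H^(-1) g = 1.2738


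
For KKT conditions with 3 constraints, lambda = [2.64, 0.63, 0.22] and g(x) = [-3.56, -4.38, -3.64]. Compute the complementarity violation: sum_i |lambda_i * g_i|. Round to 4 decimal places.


KKT complementary slackness check:
lambda_1 * g_1 = 2.64 * -3.56 = -9.3984
lambda_2 * g_2 = 0.63 * -4.38 = -2.7594
lambda_3 * g_3 = 0.22 * -3.64 = -0.8008
Total violation = 9.3984 + 2.7594 + 0.8008 = 12.9586


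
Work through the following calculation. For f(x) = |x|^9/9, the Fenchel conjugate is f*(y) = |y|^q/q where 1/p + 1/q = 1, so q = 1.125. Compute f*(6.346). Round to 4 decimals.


The conjugate exponent q satisfies 1/p + 1/q = 1.
p = 9, so q = 9/(9 - 1) = 1.125
|y|^q = 6.346^1.125 = 7.9949
f*(6.346) = 7.9949 / 1.125 = 7.1066


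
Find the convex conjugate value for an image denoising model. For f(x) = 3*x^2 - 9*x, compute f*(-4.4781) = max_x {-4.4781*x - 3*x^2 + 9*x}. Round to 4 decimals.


f*(y) = sup_x {y*x - a*x^2 - b*x} = sup_x {(y-b)*x - a*x^2}
FOC: (y - b) - 2a*x = 0 => x* = (y - b)/(2a)
x* = (-4.4781 + 9)/(2*3) = 0.7537
f*(-4.4781) = (y-b)^2/(4a) = (-4.4781 + 9)^2/(4*3)
= 20.4476/12 = 1.704


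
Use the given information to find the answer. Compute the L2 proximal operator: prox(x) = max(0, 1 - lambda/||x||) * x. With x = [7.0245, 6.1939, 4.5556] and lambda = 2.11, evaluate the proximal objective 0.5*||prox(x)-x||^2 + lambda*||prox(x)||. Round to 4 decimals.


Step 1: Compute ||x||.
||x|| = 10.4145
Step 2: Compute scaling factor.
scale = max(0, 1 - 2.11/10.4145) = 0.7974
Step 3: prox(x) = [5.6013, 4.939, 3.6326]
||prox(x)|| = 8.3045
Step 4: Proximal objective.
0.5*||prox-x||^2 = 2.2261
lambda*||prox|| = 17.5225
Total = 19.7485


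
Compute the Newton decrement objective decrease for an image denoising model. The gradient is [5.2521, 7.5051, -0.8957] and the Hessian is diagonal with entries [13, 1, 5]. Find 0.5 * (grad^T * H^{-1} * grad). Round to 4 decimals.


Step 1: H is diagonal, so H^(-1) * g = [0.404, 7.5051, -0.1791].
Step 2: g^T H^(-1) g = sum_i g_i^2 / H_ii
  = (5.2521)^2/13 + (7.5051)^2/1 + (-0.8957)^2/5
  = 2.1219 + 56.3265 + 0.1605 = 58.6089
Step 3: Objective decrease = 0.5 * g^T H^(-1) g = 29.3044


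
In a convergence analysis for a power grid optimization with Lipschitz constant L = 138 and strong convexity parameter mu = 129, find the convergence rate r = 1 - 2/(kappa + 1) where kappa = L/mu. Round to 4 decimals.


Step 1: Compute the condition number.
kappa = L/mu = 138/129 = 1.0698
Step 2: Compute the convergence rate.
r = 1 - 2/(kappa + 1) = 1 - 2*mu/(L + mu) = (L - mu)/(L + mu) = 9/267 = 0.0337


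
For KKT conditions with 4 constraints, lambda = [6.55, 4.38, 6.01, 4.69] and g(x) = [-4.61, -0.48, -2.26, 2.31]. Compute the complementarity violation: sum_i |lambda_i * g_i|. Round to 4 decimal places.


KKT complementary slackness check:
lambda_1 * g_1 = 6.55 * -4.61 = -30.1955
lambda_2 * g_2 = 4.38 * -0.48 = -2.1024
lambda_3 * g_3 = 6.01 * -2.26 = -13.5826
lambda_4 * g_4 = 4.69 * 2.31 = 10.8339
Total violation = 30.1955 + 2.1024 + 13.5826 + 10.8339 = 56.7144


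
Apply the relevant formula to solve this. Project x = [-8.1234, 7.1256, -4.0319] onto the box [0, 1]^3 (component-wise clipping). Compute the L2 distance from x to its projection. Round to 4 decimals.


Project each component onto [0, 1].
clip(-8.1234) = 0.0, clip(7.1256) = 1.0, clip(-4.0319) = 0.0
Projection = [0.0, 1.0, 0.0]
Squared diffs: [65.9896, 37.523, 16.2562]
Distance = sqrt(119.7688) = 10.9439


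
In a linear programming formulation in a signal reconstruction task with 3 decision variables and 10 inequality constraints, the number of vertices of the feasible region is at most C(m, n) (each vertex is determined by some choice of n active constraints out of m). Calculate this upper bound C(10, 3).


Each vertex corresponds to some choice of n active constraints out of m, so the number of vertices is at most C(m, n) = m! / (n!(m-n)!).
m = 10, n = 3
Numerator: 10 * 9 * 8
Denominator: 3! = 6
C(10, 3) = 120


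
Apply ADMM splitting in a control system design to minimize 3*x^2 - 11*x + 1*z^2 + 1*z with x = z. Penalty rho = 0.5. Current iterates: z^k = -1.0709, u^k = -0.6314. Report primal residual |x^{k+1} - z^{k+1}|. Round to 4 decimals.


ADMM iteration with rho = 0.5, z^k = -1.0709, u^k = -0.6314
Step 1: x-update.
Minimize 3*x^2 - 11*x + (0.5/2)*(x + 1.0709 - 0.6314)^2
FOC: (2*3 + 0.5)*x = 11 + 0.5*(-1.0709 + 0.6314)
x^{k+1} = 1.6585
Step 2: z-update.
Minimize 1*z^2 + 1*z + (0.5/2)*(1.6585 - z - 0.6314)^2
FOC: (2*1 + 0.5)*z = -1 + 0.5*(1.6585 - 0.6314)
z^{k+1} = -0.1946
Step 3: u-update.
u^{k+1} = -0.6314 + 1.6585 + 0.1946 = 1.2217
Step 4: Primal residual = |1.6585 + 0.1946| = 1.8531


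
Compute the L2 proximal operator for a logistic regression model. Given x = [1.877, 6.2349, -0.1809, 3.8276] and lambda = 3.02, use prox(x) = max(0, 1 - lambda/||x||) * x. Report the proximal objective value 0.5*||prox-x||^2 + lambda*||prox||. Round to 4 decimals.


Step 1: Compute ||x||.
||x|| = 7.5552
Step 2: Compute scaling factor.
scale = max(0, 1 - 3.02/7.5552) = 0.6003
Step 3: prox(x) = [1.1267, 3.7426, -0.1086, 2.2976]
||prox(x)|| = 4.5352
Step 4: Proximal objective.
0.5*||prox-x||^2 = 4.5602
lambda*||prox|| = 13.6963
Total = 18.2564


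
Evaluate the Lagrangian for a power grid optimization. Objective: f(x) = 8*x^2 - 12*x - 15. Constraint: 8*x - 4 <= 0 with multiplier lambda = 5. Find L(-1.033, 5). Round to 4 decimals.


Step 1: Evaluate f(x).
f(-1.033) = 8*(-1.033)^2 - 12*(-1.033) - 15 = 5.9327
Step 2: Evaluate g(x).
g(-1.033) = 8*-1.033 - 4 = -12.264
Step 3: Compute Lagrangian.
L = 5.9327 + 5*-12.264 = -55.3873


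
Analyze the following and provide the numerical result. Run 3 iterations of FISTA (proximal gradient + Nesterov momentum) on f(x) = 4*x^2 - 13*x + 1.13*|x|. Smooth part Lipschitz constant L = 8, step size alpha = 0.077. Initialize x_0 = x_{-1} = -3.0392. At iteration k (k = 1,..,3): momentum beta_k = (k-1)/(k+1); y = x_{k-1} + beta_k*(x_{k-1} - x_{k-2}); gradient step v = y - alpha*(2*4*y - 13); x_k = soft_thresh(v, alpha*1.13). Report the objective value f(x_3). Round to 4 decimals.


FISTA on f(x) = 4*x^2 - 13*x + 1.13*|x|
L = 8, alpha = 0.077
Iteration 1: beta = 0.0, y = -3.0392 + 0.0*(-3.0392 + 3.0392) = -3.0392
  grad(y) = -37.3136, v = y - alpha*grad = -0.1661
  prox(v) = soft_thresh(-0.1661, 0.087) = -0.079
Iteration 2: beta = 0.3333, y = -0.079 + 0.3333*(-0.079 + 3.0392) = 0.9077
  grad(y) = -5.7386, v = y - alpha*grad = 1.3495
  prox(v) = soft_thresh(1.3495, 0.087) = 1.2625
Iteration 3: beta = 0.5, y = 1.2625 + 0.5*(1.2625 + 0.079) = 1.9333
  grad(y) = 2.4666, v = y - alpha*grad = 1.7434
  prox(v) = soft_thresh(1.7434, 0.087) = 1.6564
f(x_3) = 4*1.6564^2 - 13*1.6564 + 1.13*|1.6564| = -8.6868


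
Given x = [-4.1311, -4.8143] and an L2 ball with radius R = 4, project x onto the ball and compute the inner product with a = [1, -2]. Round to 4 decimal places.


Step 1: Compute ||x|| (intermediates to 6 decimals).
||x|| = sqrt((-4.1311)^2 + (-4.8143)^2) = 6.343774
Step 2: Project.
Since ||x|| > R, scale = R/||x|| = 4/6.343774 = 0.630539, proj(x) = scale * x
proj(x) = [-2.60482, -3.035604]
Step 3: Dot product.
a^T * proj(x) = 1*(-2.60482) - 2*(-3.035604) = 3.4664


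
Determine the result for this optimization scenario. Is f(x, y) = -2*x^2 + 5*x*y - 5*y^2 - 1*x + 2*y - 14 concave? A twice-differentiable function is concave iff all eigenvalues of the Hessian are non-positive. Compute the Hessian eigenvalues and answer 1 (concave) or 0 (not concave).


The Hessian of f(x,y) = -2*x^2 + 5*x*y - 5*y^2 - 1*x + 2*y - 14 is:
H = [[-4, 5], [5, -10]]
Trace = -4 - 10 = -14
Determinant = -4*-10 - (5)^2 = 15
Discriminant = (-14)^2 - 4*15 = 136.0
Eigenvalues: lambda_1 = -12.831, lambda_2 = -1.169
The function is concave.

1


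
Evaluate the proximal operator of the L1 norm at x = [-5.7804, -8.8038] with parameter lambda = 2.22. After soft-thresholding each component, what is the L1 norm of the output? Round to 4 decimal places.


Soft-thresholding with lambda = 2.22:
prox(-5.7804) = sign(-5.7804)*max(|-5.7804| - 2.22, 0) = -3.5604
prox(-8.8038) = sign(-8.8038)*max(|-8.8038| - 2.22, 0) = -6.5838
prox(x) = [-3.5604, -6.5838]
||prox(x)||_1 = 3.5604 + 6.5838 = 10.1442


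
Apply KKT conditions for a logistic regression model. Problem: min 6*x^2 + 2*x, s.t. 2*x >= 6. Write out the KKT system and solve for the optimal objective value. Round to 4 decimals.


Step 1: Try lambda = 0 (constraint inactive).
x_unc = -2/(2*6) = -0.1667
Check: 2*-0.1667 = -0.3334 < 6 -- violated!
Step 2: Constraint must be active: 2*x = 6
x* = 6/2 = 3.0
lambda = (2*6*3.0 + 2)/2 = 19.0
Step 3: Compute optimal value.
f(x*) = 6*3.0^2 + 2*3.0 = 60.0


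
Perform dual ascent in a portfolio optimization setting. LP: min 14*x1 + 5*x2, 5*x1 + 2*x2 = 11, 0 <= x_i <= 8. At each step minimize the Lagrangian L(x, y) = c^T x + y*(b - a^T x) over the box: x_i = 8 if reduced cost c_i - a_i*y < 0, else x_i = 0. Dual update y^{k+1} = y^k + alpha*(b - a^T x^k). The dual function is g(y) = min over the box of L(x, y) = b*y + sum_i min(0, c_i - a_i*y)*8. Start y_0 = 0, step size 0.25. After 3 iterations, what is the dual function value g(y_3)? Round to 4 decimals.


Dual ascent for LP: min 14*x1 + 5*x2, 5*x1 + 2*x2 = 11, 0 <= x_i <= 8
Step 1: y^k = 0.0, reduced costs: (14.0, 5.0)
  x^k = (0.0, 0.0), subgradient = b - a^T x = 11.0
  y^{k+1} = 0.0 + 0.25*11.0 = 2.75
Step 2: y^k = 2.75, reduced costs: (0.25, -0.5)
  x^k = (0.0, 8.0), subgradient = b - a^T x = -5.0
  y^{k+1} = 2.75 + 0.25*-5.0 = 1.5
Step 3: y^k = 1.5, reduced costs: (6.5, 2.0)
  x^k = (0.0, 0.0), subgradient = b - a^T x = 11.0
  y^{k+1} = 1.5 + 0.25*11.0 = 4.25
Dual objective at y_3 = 4.25: reduced costs (-7.25, -3.5), box minimizer x = (8.0, 8.0)
g(y_3) = b*y + (c1 - a1*y)*x1 + (c2 - a2*y)*x2 = 11*4.25 + (-7.25)*8.0 + (-3.5)*8.0 = 46.75 - 58.0 - 28.0 = -39.25


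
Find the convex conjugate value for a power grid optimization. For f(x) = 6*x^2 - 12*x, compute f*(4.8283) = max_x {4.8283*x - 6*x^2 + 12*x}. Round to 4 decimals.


f*(y) = sup_x {y*x - a*x^2 - b*x} = sup_x {(y-b)*x - a*x^2}
FOC: (y - b) - 2a*x = 0 => x* = (y - b)/(2a)
x* = (4.8283 + 12)/(2*6) = 1.4024
f*(4.8283) = (y-b)^2/(4a) = (4.8283 + 12)^2/(4*6)
= 283.1917/24 = 11.7997


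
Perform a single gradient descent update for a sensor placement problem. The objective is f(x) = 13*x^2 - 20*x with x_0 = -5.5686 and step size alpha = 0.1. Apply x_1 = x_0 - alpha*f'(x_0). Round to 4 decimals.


We compute the gradient at x_0 and apply the update.
f'(x) = 26*x - 20
f'(-5.5686) = 26*-5.5686 - 20 = -164.7836
x_1 = -5.5686 - 0.1*-164.7836 = 10.9098


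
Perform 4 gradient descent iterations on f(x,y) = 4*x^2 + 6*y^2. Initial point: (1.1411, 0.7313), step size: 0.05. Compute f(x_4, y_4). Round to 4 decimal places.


Gradient descent on f(x,y) = 4*x^2 + 6*y^2.
Starting point: (1.1411, 0.7313), alpha = 0.05
Step 1: grad_x = 2*4*1.1411 = 9.1288, grad_y = 2*6*0.7313 = 8.7756
  x_1 = 1.1411 - 0.05*9.1288 = 0.6847
  y_1 = 0.7313 - 0.05*8.7756 = 0.2925
Step 2: grad_x = 2*4*0.6847 = 5.4773, grad_y = 2*6*0.2925 = 3.5102
  x_2 = 0.6847 - 0.05*5.4773 = 0.4108
  y_2 = 0.2925 - 0.05*3.5102 = 0.117
Step 3: grad_x = 2*4*0.4108 = 3.2864, grad_y = 2*6*0.117 = 1.4041
  x_3 = 0.4108 - 0.05*3.2864 = 0.2465
  y_3 = 0.117 - 0.05*1.4041 = 0.0468
Step 4: grad_x = 2*4*0.2465 = 1.9718, grad_y = 2*6*0.0468 = 0.5616
  x_4 = 0.2465 - 0.05*1.9718 = 0.1479
  y_4 = 0.0468 - 0.05*0.5616 = 0.0187
f(0.1479, 0.0187) = 4*0.1479^2 + 6*0.0187^2 = 0.0896


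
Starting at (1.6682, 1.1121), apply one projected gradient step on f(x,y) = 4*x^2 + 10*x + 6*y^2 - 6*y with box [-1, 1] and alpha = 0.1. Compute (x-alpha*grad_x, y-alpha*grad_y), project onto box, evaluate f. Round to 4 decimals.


Step 1: Compute gradient at (1.6682, 1.1121).
grad_x = 2*4*1.6682 + 10 = 23.3456
grad_y = 2*6*1.1121 - 6 = 7.3452
Step 2: Gradient step.
x_raw = 1.6682 - 0.1*23.3456 = -0.6664
y_raw = 1.1121 - 0.1*7.3452 = 0.3776
Step 3: Project onto [-1, 1].
x_proj = clip(-0.6664) = -0.6664
y_proj = clip(0.3776) = 0.3776
Step 4: Evaluate f.
f(-0.6664, 0.3776) = -6.2975


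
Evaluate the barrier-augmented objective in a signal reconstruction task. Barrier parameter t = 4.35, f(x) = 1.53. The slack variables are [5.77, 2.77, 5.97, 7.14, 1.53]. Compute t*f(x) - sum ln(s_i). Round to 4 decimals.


Step 1: Compute log-barrier.
ln values: [1.7527, 1.0188, 1.7867, 1.9657, 0.4253]
phi = -(1.7527 + 1.0188 + 1.7867 + 1.9657 + 0.4253) = -6.9492
Step 2: Compute augmented objective.
t*f(x) = 4.35*1.53 = 6.6555
Total = 6.6555 - 6.9492 = -0.2937


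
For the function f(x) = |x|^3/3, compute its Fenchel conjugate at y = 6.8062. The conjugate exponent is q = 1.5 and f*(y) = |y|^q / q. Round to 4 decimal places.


The conjugate exponent q satisfies 1/p + 1/q = 1.
p = 3, so q = 3/(3 - 1) = 1.5
|y|^q = 6.8062^1.5 = 17.7565
f*(6.8062) = 17.7565 / 1.5 = 11.8377


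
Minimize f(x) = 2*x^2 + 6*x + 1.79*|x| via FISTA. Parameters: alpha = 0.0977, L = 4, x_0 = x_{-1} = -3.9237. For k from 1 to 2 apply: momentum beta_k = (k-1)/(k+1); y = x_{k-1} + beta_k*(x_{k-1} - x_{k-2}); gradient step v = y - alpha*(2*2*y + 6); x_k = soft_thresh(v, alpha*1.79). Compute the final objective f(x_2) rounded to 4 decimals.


FISTA on f(x) = 2*x^2 + 6*x + 1.79*|x|
L = 4, alpha = 0.0977
Iteration 1: beta = 0.0, y = -3.9237 + 0.0*(-3.9237 + 3.9237) = -3.9237
  grad(y) = -9.6948, v = y - alpha*grad = -2.9765
  prox(v) = soft_thresh(-2.9765, 0.1749) = -2.8016
Iteration 2: beta = 0.3333, y = -2.8016 + 0.3333*(-2.8016 + 3.9237) = -2.4276
  grad(y) = -3.7105, v = y - alpha*grad = -2.0651
  prox(v) = soft_thresh(-2.0651, 0.1749) = -1.8902
f(x_2) = 2*(-1.8902)^2 + 6*(-1.8902) + 1.79*|-1.8902| = -0.812


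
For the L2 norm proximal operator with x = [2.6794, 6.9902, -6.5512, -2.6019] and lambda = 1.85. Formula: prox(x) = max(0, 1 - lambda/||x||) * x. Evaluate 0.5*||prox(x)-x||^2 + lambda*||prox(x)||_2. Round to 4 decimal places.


Step 1: Compute ||x||.
||x|| = 10.2825
Step 2: Compute scaling factor.
scale = max(0, 1 - 1.85/10.2825) = 0.8201
Step 3: prox(x) = [2.1973, 5.7325, -5.3725, -2.1338]
||prox(x)|| = 8.4325
Step 4: Proximal objective.
0.5*||prox-x||^2 = 1.7113
lambda*||prox|| = 15.6001
Total = 17.3114


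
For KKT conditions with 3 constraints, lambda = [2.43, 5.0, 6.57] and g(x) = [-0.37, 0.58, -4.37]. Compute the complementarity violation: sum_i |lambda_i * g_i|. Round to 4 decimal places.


KKT complementary slackness check:
lambda_1 * g_1 = 2.43 * -0.37 = -0.8991
lambda_2 * g_2 = 5.0 * 0.58 = 2.9
lambda_3 * g_3 = 6.57 * -4.37 = -28.7109
Total violation = 0.8991 + 2.9 + 28.7109 = 32.51


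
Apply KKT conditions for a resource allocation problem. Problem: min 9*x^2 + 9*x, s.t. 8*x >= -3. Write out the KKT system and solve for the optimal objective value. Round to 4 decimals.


Step 1: Try lambda = 0 (constraint inactive).
x_unc = -9/(2*9) = -0.5
Check: 8*-0.5 = -4.0 < -3 -- violated!
Step 2: Constraint must be active: 8*x = -3
x* = -3/8 = -0.375
lambda = (2*9*(-0.375) + 9)/8 = 0.2813
Step 3: Compute optimal value.
f(x*) = 9*(-0.375)^2 + 9*(-0.375) = -2.1094


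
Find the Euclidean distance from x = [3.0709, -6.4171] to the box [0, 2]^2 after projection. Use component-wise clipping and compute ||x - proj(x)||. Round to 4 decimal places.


Project each component onto [0, 2].
clip(3.0709) = 2.0, clip(-6.4171) = 0.0
Projection = [2.0, 0.0]
Squared diffs: [1.1468, 41.1792]
Distance = sqrt(42.326) = 6.5058


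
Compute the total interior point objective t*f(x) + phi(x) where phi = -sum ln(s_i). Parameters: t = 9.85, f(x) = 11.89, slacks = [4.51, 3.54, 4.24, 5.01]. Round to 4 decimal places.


Step 1: Compute log-barrier.
ln values: [1.5063, 1.2641, 1.4446, 1.6114]
phi = -(1.5063 + 1.2641 + 1.4446 + 1.6114) = -5.8264
Step 2: Compute augmented objective.
t*f(x) = 9.85*11.89 = 117.1165
Total = 117.1165 - 5.8264 = 111.2901


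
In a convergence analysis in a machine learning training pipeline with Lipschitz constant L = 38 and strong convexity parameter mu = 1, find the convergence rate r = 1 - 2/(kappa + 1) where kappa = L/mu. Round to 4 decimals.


Step 1: Compute the condition number.
kappa = L/mu = 38/1 = 38.0
Step 2: Compute the convergence rate.
r = 1 - 2/(kappa + 1) = 1 - 2*mu/(L + mu) = (L - mu)/(L + mu) = 37/39 = 0.9487


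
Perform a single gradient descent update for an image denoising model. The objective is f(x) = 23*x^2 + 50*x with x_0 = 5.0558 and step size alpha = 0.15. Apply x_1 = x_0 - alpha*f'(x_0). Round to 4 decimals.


We compute the gradient at x_0 and apply the update.
f'(x) = 46*x + 50
f'(5.0558) = 46*5.0558 + 50 = 282.5668
x_1 = 5.0558 - 0.15*282.5668 = -37.3292


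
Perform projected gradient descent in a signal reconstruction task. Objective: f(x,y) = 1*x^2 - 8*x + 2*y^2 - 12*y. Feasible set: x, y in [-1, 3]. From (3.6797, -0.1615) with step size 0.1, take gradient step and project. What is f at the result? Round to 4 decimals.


Step 1: Compute gradient at (3.6797, -0.1615).
grad_x = 2*1*3.6797 - 8 = -0.6406
grad_y = 2*2*-0.1615 - 12 = -12.646
Step 2: Gradient step.
x_raw = 3.6797 - 0.1*-0.6406 = 3.7438
y_raw = -0.1615 - 0.1*-12.646 = 1.1031
Step 3: Project onto [-1, 3].
x_proj = clip(3.7438) = 3.0
y_proj = clip(1.1031) = 1.1031
Step 4: Evaluate f.
f(3.0, 1.1031) = -25.8035


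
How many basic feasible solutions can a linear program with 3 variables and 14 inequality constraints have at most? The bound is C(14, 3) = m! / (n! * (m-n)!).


Each vertex corresponds to some choice of n active constraints out of m, so the number of vertices is at most C(m, n) = m! / (n!(m-n)!).
m = 14, n = 3
Numerator: 14 * 13 * 12
Denominator: 3! = 6
C(14, 3) = 364
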